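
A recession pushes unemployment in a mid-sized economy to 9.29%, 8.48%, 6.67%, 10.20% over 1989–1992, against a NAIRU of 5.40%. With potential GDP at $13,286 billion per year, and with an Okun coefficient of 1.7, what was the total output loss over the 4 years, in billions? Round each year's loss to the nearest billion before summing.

$2,946 billion

Year 1989: gap = -1.7 × (9.29 - 5.4) = -6.613%, loss ≈ 13286 × 6.613/100 ≈ 879.
Year 1990: gap = -1.7 × (8.48 - 5.4) = -5.236%, loss ≈ 13286 × 5.236/100 ≈ 696.
Year 1991: gap = -1.7 × (6.67 - 5.4) = -2.159%, loss ≈ 13286 × 2.159/100 ≈ 287.
Year 1992: gap = -1.7 × (10.2 - 5.4) = -8.16%, loss ≈ 13286 × 8.16/100 ≈ 1084.
Total lost output = 879 + 696 + 287 + 1084 = 2946 billion.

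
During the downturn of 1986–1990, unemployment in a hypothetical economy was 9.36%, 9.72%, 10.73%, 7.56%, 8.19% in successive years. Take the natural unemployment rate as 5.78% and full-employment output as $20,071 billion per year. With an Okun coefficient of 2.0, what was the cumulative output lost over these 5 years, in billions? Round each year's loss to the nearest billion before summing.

Year 1986: gap = -2.0 × (9.36 - 5.78) = -7.16%, loss ≈ 20071 × 7.16/100 ≈ 1437.
Year 1987: gap = -2.0 × (9.72 - 5.78) = -7.88%, loss ≈ 20071 × 7.88/100 ≈ 1582.
Year 1988: gap = -2.0 × (10.73 - 5.78) = -9.9%, loss ≈ 20071 × 9.9/100 ≈ 1987.
Year 1989: gap = -2.0 × (7.56 - 5.78) = -3.56%, loss ≈ 20071 × 3.56/100 ≈ 715.
Year 1990: gap = -2.0 × (8.19 - 5.78) = -4.82%, loss ≈ 20071 × 4.82/100 ≈ 967.
Total lost output = 1437 + 1582 + 1987 + 715 + 967 = 6688 billion.

$6,688 billion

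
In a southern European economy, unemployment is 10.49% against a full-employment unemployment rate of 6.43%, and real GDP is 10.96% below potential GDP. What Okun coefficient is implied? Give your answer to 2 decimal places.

β ≈ 2.70

Okun's law: output gap = -β × (u - u*).
-10.96 = -β × (10.49 - 6.43) = -β × 4.06, so β = 10.96/4.06 = 2.70.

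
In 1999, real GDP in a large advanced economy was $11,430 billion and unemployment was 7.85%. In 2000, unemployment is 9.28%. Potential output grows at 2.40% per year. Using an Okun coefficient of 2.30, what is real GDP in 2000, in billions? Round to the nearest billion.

Δu = 9.28 - 7.85 = 1.43 points.
Okun's law (growth form): g_Y = g_Y* - β × Δu = 2.40 - 2.30 × (1.43) = 2.4 - 3.289 = -0.889%.
Real GDP in the next year = 11430 × (1 - 0.889/100) = 11430 × 0.99111 ≈ 11328 billion.

$11,328 billion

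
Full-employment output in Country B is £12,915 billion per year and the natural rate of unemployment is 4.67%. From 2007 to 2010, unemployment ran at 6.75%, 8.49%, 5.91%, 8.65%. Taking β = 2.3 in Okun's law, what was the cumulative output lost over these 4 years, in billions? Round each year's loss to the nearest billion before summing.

Year 2007: gap = -2.3 × (6.75 - 4.67) = -4.784%, loss ≈ 12915 × 4.784/100 ≈ 618.
Year 2008: gap = -2.3 × (8.49 - 4.67) = -8.786%, loss ≈ 12915 × 8.786/100 ≈ 1135.
Year 2009: gap = -2.3 × (5.91 - 4.67) = -2.852%, loss ≈ 12915 × 2.852/100 ≈ 368.
Year 2010: gap = -2.3 × (8.65 - 4.67) = -9.154%, loss ≈ 12915 × 9.154/100 ≈ 1182.
Total lost output = 618 + 1135 + 368 + 1182 = 3303 billion.

£3,303 billion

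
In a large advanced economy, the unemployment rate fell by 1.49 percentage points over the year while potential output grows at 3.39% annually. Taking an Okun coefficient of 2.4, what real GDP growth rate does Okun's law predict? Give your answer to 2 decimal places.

Growth-rate Okun's law: g_Y = g_Y* - β × Δu.
g_Y = 3.39 - 2.4 × (-1.49) = 3.39 + 3.576 = 6.966%, i.e. 6.97% to 2 d.p.

6.97%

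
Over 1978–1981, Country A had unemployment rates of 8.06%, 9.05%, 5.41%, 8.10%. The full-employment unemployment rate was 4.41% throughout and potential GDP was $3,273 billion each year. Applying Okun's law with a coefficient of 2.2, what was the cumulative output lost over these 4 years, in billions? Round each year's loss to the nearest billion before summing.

$935 billion

Year 1978: gap = -2.2 × (8.06 - 4.41) = -8.03%, loss ≈ 3273 × 8.03/100 ≈ 263.
Year 1979: gap = -2.2 × (9.05 - 4.41) = -10.208%, loss ≈ 3273 × 10.208/100 ≈ 334.
Year 1980: gap = -2.2 × (5.41 - 4.41) = -2.2%, loss ≈ 3273 × 2.2/100 ≈ 72.
Year 1981: gap = -2.2 × (8.1 - 4.41) = -8.118%, loss ≈ 3273 × 8.118/100 ≈ 266.
Total lost output = 263 + 334 + 72 + 266 = 935 billion.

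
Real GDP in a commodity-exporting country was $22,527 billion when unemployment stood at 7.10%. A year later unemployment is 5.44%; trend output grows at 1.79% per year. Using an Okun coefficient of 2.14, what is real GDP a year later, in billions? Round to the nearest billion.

$23,730 billion

Δu = 5.44 - 7.1 = -1.66 points.
Okun's law (growth form): g_Y = g_Y* - β × Δu = 1.79 - 2.14 × (-1.66) = 1.79 + 3.5524 = 5.3424%.
Real GDP in the next year = 22527 × (1 + 5.3424/100) = 22527 × 1.053424 ≈ 23730 billion.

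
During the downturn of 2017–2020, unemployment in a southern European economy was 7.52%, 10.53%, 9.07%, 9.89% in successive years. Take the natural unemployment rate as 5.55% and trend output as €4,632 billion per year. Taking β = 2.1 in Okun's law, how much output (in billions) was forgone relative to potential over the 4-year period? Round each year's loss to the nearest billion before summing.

€1,440 billion

Year 2017: gap = -2.1 × (7.52 - 5.55) = -4.137%, loss ≈ 4632 × 4.137/100 ≈ 192.
Year 2018: gap = -2.1 × (10.53 - 5.55) = -10.458%, loss ≈ 4632 × 10.458/100 ≈ 484.
Year 2019: gap = -2.1 × (9.07 - 5.55) = -7.392%, loss ≈ 4632 × 7.392/100 ≈ 342.
Year 2020: gap = -2.1 × (9.89 - 5.55) = -9.114%, loss ≈ 4632 × 9.114/100 ≈ 422.
Total lost output = 192 + 484 + 342 + 422 = 1440 billion.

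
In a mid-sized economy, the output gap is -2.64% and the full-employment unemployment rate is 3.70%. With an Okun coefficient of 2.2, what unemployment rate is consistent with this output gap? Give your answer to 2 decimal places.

4.90%

From Okun's law, u - u* = -(output gap)/β = -(-2.64)/2.2 = 1.2 points.
So u = 3.7 + 1.2 = 4.90%.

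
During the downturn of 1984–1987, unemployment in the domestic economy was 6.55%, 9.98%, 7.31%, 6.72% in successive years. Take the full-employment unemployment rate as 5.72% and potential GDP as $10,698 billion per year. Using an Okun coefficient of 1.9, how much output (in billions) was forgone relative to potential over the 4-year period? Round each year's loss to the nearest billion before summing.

$1,561 billion

Year 1984: gap = -1.9 × (6.55 - 5.72) = -1.577%, loss ≈ 10698 × 1.577/100 ≈ 169.
Year 1985: gap = -1.9 × (9.98 - 5.72) = -8.094%, loss ≈ 10698 × 8.094/100 ≈ 866.
Year 1986: gap = -1.9 × (7.31 - 5.72) = -3.021%, loss ≈ 10698 × 3.021/100 ≈ 323.
Year 1987: gap = -1.9 × (6.72 - 5.72) = -1.9%, loss ≈ 10698 × 1.9/100 ≈ 203.
Total lost output = 169 + 866 + 323 + 203 = 1561 billion.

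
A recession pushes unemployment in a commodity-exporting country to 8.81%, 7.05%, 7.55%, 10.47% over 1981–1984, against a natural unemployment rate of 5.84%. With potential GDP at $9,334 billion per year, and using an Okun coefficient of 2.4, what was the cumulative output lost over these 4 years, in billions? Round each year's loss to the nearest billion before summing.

Year 1981: gap = -2.4 × (8.81 - 5.84) = -7.128%, loss ≈ 9334 × 7.128/100 ≈ 665.
Year 1982: gap = -2.4 × (7.05 - 5.84) = -2.904%, loss ≈ 9334 × 2.904/100 ≈ 271.
Year 1983: gap = -2.4 × (7.55 - 5.84) = -4.104%, loss ≈ 9334 × 4.104/100 ≈ 383.
Year 1984: gap = -2.4 × (10.47 - 5.84) = -11.112%, loss ≈ 9334 × 11.112/100 ≈ 1037.
Total lost output = 665 + 271 + 383 + 1037 = 2356 billion.

$2,356 billion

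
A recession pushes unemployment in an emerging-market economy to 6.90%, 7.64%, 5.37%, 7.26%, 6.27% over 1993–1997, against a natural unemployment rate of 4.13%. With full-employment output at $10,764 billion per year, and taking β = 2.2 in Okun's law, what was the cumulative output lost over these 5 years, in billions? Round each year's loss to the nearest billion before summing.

Year 1993: gap = -2.2 × (6.9 - 4.13) = -6.094%, loss ≈ 10764 × 6.094/100 ≈ 656.
Year 1994: gap = -2.2 × (7.64 - 4.13) = -7.722%, loss ≈ 10764 × 7.722/100 ≈ 831.
Year 1995: gap = -2.2 × (5.37 - 4.13) = -2.728%, loss ≈ 10764 × 2.728/100 ≈ 294.
Year 1996: gap = -2.2 × (7.26 - 4.13) = -6.886%, loss ≈ 10764 × 6.886/100 ≈ 741.
Year 1997: gap = -2.2 × (6.27 - 4.13) = -4.708%, loss ≈ 10764 × 4.708/100 ≈ 507.
Total lost output = 656 + 831 + 294 + 741 + 507 = 3029 billion.

$3,029 billion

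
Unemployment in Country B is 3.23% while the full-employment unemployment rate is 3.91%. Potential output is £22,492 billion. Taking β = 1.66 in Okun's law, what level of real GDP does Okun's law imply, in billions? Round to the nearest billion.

Unemployment gap = 3.23 - 3.91 = -0.68 points, so the output gap is -1.66 × (-0.68) = 1.1288%.
Actual GDP = 22492 × (1 + 1.1288/100) = 22492 × 1.011288 ≈ 22746 billion.

£22,746 billion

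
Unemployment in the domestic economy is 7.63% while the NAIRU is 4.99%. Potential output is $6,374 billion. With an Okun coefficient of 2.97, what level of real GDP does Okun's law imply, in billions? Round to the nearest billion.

Unemployment gap = 7.63 - 4.99 = 2.64 points, so the output gap is -2.97 × 2.64 = -7.8408%.
Actual GDP = 6374 × (1 - 7.8408/100) = 6374 × 0.921592 ≈ 5874 billion.

$5,874 billion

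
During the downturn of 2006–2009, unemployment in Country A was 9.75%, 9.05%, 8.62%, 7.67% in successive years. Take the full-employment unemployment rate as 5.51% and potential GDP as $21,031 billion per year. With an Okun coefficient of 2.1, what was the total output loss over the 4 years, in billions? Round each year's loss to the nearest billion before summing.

$5,764 billion

Year 2006: gap = -2.1 × (9.75 - 5.51) = -8.904%, loss ≈ 21031 × 8.904/100 ≈ 1873.
Year 2007: gap = -2.1 × (9.05 - 5.51) = -7.434%, loss ≈ 21031 × 7.434/100 ≈ 1563.
Year 2008: gap = -2.1 × (8.62 - 5.51) = -6.531%, loss ≈ 21031 × 6.531/100 ≈ 1374.
Year 2009: gap = -2.1 × (7.67 - 5.51) = -4.536%, loss ≈ 21031 × 4.536/100 ≈ 954.
Total lost output = 1873 + 1563 + 1374 + 954 = 5764 billion.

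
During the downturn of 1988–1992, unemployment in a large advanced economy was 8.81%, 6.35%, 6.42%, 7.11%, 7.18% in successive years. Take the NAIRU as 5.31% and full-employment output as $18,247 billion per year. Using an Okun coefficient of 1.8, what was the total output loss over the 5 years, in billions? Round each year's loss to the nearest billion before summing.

Year 1988: gap = -1.8 × (8.81 - 5.31) = -6.3%, loss ≈ 18247 × 6.3/100 ≈ 1150.
Year 1989: gap = -1.8 × (6.35 - 5.31) = -1.872%, loss ≈ 18247 × 1.872/100 ≈ 342.
Year 1990: gap = -1.8 × (6.42 - 5.31) = -1.998%, loss ≈ 18247 × 1.998/100 ≈ 365.
Year 1991: gap = -1.8 × (7.11 - 5.31) = -3.24%, loss ≈ 18247 × 3.24/100 ≈ 591.
Year 1992: gap = -1.8 × (7.18 - 5.31) = -3.366%, loss ≈ 18247 × 3.366/100 ≈ 614.
Total lost output = 1150 + 342 + 365 + 591 + 614 = 3062 billion.

$3,062 billion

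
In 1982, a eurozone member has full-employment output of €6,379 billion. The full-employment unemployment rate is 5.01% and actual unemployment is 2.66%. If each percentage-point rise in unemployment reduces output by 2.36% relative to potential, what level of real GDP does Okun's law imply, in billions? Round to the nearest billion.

€6,733 billion

Unemployment gap = 2.66 - 5.01 = -2.35 points, so the output gap is -2.36 × (-2.35) = 5.546%.
Actual GDP = 6379 × (1 + 5.546/100) = 6379 × 1.05546 ≈ 6733 billion.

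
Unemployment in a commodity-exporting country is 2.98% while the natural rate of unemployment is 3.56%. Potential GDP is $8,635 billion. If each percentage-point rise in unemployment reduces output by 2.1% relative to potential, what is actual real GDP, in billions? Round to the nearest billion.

Unemployment gap = 2.98 - 3.56 = -0.58 points, so the output gap is -2.1 × (-0.58) = 1.218%.
Actual GDP = 8635 × (1 + 1.218/100) = 8635 × 1.01218 ≈ 8740 billion.

$8,740 billion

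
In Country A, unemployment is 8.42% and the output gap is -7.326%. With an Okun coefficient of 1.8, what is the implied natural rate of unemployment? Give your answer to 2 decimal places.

From Okun's law, u - u* = -(output gap)/β = -(-7.326)/1.8 = 4.07 points.
So u* = 8.42 - 4.07 = 4.35%.

4.35%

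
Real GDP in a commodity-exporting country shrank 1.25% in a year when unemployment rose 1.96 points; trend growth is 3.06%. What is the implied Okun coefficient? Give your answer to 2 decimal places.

Growth form: g_Y = g_Y* - β × Δu, so β = (g_Y* - g_Y)/Δu.
β = (3.06 + 1.25)/1.96 = 4.31/1.96 = 2.20.

β ≈ 2.20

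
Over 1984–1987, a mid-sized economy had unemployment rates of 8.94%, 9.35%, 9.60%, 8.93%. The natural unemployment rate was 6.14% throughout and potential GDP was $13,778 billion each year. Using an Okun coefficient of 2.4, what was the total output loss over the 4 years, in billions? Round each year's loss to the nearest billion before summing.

Year 1984: gap = -2.4 × (8.94 - 6.14) = -6.72%, loss ≈ 13778 × 6.72/100 ≈ 926.
Year 1985: gap = -2.4 × (9.35 - 6.14) = -7.704%, loss ≈ 13778 × 7.704/100 ≈ 1061.
Year 1986: gap = -2.4 × (9.6 - 6.14) = -8.304%, loss ≈ 13778 × 8.304/100 ≈ 1144.
Year 1987: gap = -2.4 × (8.93 - 6.14) = -6.696%, loss ≈ 13778 × 6.696/100 ≈ 923.
Total lost output = 926 + 1061 + 1144 + 923 = 4054 billion.

$4,054 billion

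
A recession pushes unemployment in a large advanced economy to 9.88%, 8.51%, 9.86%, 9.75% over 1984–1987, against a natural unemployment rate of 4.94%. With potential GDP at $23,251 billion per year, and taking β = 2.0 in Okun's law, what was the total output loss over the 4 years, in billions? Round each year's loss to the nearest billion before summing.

$8,482 billion

Year 1984: gap = -2.0 × (9.88 - 4.94) = -9.88%, loss ≈ 23251 × 9.88/100 ≈ 2297.
Year 1985: gap = -2.0 × (8.51 - 4.94) = -7.14%, loss ≈ 23251 × 7.14/100 ≈ 1660.
Year 1986: gap = -2.0 × (9.86 - 4.94) = -9.84%, loss ≈ 23251 × 9.84/100 ≈ 2288.
Year 1987: gap = -2.0 × (9.75 - 4.94) = -9.62%, loss ≈ 23251 × 9.62/100 ≈ 2237.
Total lost output = 2297 + 1660 + 2288 + 2237 = 8482 billion.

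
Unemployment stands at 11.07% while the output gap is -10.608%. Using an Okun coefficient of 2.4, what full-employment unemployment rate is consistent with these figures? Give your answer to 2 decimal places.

6.65%

From Okun's law, u - u* = -(output gap)/β = -(-10.608)/2.4 = 4.42 points.
So u* = 11.07 - 4.42 = 6.65%.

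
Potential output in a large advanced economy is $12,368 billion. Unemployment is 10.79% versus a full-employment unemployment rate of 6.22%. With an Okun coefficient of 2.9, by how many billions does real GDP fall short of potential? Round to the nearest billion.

Output gap = -2.9 × (10.79 - 6.22) = -2.9 × 4.57 = -13.253%.
Actual GDP ≈ 12368 × 0.86747 ≈ 10729 billion, so the shortfall is 12368 - 10729 = 1639 billion.

$1,639 billion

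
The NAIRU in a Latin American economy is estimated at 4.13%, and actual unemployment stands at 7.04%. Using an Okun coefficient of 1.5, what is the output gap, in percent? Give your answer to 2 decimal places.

-4.37%

The unemployment gap is 7.04 - 4.13 = 2.91 percentage points.
Okun's law gives an output gap of -1.5 × 2.91 = -4.365%, i.e. 4.37% below potential.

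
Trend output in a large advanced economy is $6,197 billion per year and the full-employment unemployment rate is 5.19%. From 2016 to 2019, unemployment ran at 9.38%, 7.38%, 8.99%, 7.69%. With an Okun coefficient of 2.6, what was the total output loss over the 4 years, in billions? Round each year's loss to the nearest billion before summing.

Year 2016: gap = -2.6 × (9.38 - 5.19) = -10.894%, loss ≈ 6197 × 10.894/100 ≈ 675.
Year 2017: gap = -2.6 × (7.38 - 5.19) = -5.694%, loss ≈ 6197 × 5.694/100 ≈ 353.
Year 2018: gap = -2.6 × (8.99 - 5.19) = -9.88%, loss ≈ 6197 × 9.88/100 ≈ 612.
Year 2019: gap = -2.6 × (7.69 - 5.19) = -6.5%, loss ≈ 6197 × 6.5/100 ≈ 403.
Total lost output = 675 + 353 + 612 + 403 = 2043 billion.

$2,043 billion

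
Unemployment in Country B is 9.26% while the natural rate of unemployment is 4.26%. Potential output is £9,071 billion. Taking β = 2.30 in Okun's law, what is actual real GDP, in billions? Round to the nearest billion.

£8,028 billion

Unemployment gap = 9.26 - 4.26 = 5 points, so the output gap is -2.3 × 5 = -11.5%.
Actual GDP = 9071 × (1 - 11.5/100) = 9071 × 0.885 ≈ 8028 billion.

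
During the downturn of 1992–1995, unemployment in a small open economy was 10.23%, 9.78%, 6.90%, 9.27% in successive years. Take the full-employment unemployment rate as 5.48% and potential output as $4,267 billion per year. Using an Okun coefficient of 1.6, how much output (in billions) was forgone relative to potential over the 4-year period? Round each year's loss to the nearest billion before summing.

Year 1992: gap = -1.6 × (10.23 - 5.48) = -7.6%, loss ≈ 4267 × 7.6/100 ≈ 324.
Year 1993: gap = -1.6 × (9.78 - 5.48) = -6.88%, loss ≈ 4267 × 6.88/100 ≈ 294.
Year 1994: gap = -1.6 × (6.9 - 5.48) = -2.272%, loss ≈ 4267 × 2.272/100 ≈ 97.
Year 1995: gap = -1.6 × (9.27 - 5.48) = -6.064%, loss ≈ 4267 × 6.064/100 ≈ 259.
Total lost output = 324 + 294 + 97 + 259 = 974 billion.

$974 billion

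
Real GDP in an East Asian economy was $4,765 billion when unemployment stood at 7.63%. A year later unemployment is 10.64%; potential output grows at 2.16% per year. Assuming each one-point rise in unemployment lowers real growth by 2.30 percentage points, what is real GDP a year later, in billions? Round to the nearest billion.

Δu = 10.64 - 7.63 = 3.01 points.
Okun's law (growth form): g_Y = g_Y* - β × Δu = 2.16 - 2.30 × (3.01) = 2.16 - 6.923 = -4.763%.
Real GDP in the next year = 4765 × (1 - 4.763/100) = 4765 × 0.95237 ≈ 4538 billion.

$4,538 billion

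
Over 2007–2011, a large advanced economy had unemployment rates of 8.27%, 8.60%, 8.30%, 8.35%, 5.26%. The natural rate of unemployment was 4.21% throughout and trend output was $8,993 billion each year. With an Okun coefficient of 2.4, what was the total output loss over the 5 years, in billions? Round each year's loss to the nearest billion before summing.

Year 2007: gap = -2.4 × (8.27 - 4.21) = -9.744%, loss ≈ 8993 × 9.744/100 ≈ 876.
Year 2008: gap = -2.4 × (8.6 - 4.21) = -10.536%, loss ≈ 8993 × 10.536/100 ≈ 948.
Year 2009: gap = -2.4 × (8.3 - 4.21) = -9.816%, loss ≈ 8993 × 9.816/100 ≈ 883.
Year 2010: gap = -2.4 × (8.35 - 4.21) = -9.936%, loss ≈ 8993 × 9.936/100 ≈ 894.
Year 2011: gap = -2.4 × (5.26 - 4.21) = -2.52%, loss ≈ 8993 × 2.52/100 ≈ 227.
Total lost output = 876 + 948 + 883 + 894 + 227 = 3828 billion.

$3,828 billion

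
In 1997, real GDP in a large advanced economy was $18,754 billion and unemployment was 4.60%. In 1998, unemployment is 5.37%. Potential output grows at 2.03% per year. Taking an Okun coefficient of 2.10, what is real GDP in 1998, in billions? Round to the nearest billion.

Δu = 5.37 - 4.6 = 0.77 points.
Okun's law (growth form): g_Y = g_Y* - β × Δu = 2.03 - 2.10 × (0.77) = 2.03 - 1.617 = 0.413%.
Real GDP in the next year = 18754 × (1 + 0.413/100) = 18754 × 1.00413 ≈ 18831 billion.

$18,831 billion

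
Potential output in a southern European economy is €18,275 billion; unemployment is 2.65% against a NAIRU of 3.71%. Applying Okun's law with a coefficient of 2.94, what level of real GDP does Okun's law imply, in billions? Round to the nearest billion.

€18,845 billion

Unemployment gap = 2.65 - 3.71 = -1.06 points, so the output gap is -2.94 × (-1.06) = 3.1164%.
Actual GDP = 18275 × (1 + 3.1164/100) = 18275 × 1.031164 ≈ 18845 billion.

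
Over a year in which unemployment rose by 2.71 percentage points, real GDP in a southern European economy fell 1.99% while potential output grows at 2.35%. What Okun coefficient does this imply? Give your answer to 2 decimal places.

Growth form: g_Y = g_Y* - β × Δu, so β = (g_Y* - g_Y)/Δu.
β = (2.35 + 1.99)/2.71 = 4.34/2.71 = 1.60.

β ≈ 1.60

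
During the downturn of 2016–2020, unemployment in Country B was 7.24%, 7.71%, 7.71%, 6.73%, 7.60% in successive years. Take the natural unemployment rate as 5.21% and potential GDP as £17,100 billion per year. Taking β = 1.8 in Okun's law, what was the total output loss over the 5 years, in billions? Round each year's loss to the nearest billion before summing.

Year 2016: gap = -1.8 × (7.24 - 5.21) = -3.654%, loss ≈ 17100 × 3.654/100 ≈ 625.
Year 2017: gap = -1.8 × (7.71 - 5.21) = -4.5%, loss ≈ 17100 × 4.5/100 ≈ 770.
Year 2018: gap = -1.8 × (7.71 - 5.21) = -4.5%, loss ≈ 17100 × 4.5/100 ≈ 770.
Year 2019: gap = -1.8 × (6.73 - 5.21) = -2.736%, loss ≈ 17100 × 2.736/100 ≈ 468.
Year 2020: gap = -1.8 × (7.6 - 5.21) = -4.302%, loss ≈ 17100 × 4.302/100 ≈ 736.
Total lost output = 625 + 770 + 770 + 468 + 736 = 3369 billion.

£3,369 billion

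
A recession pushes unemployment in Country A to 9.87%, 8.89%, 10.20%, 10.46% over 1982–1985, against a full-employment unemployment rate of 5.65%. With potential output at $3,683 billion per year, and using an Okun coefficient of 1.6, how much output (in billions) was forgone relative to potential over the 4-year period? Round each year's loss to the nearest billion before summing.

$991 billion

Year 1982: gap = -1.6 × (9.87 - 5.65) = -6.752%, loss ≈ 3683 × 6.752/100 ≈ 249.
Year 1983: gap = -1.6 × (8.89 - 5.65) = -5.184%, loss ≈ 3683 × 5.184/100 ≈ 191.
Year 1984: gap = -1.6 × (10.2 - 5.65) = -7.28%, loss ≈ 3683 × 7.28/100 ≈ 268.
Year 1985: gap = -1.6 × (10.46 - 5.65) = -7.696%, loss ≈ 3683 × 7.696/100 ≈ 283.
Total lost output = 249 + 191 + 268 + 283 = 991 billion.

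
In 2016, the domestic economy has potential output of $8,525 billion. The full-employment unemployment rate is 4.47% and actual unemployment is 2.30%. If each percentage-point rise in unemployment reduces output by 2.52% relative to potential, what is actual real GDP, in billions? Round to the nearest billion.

$8,991 billion

Unemployment gap = 2.3 - 4.47 = -2.17 points, so the output gap is -2.52 × (-2.17) = 5.4684%.
Actual GDP = 8525 × (1 + 5.4684/100) = 8525 × 1.054684 ≈ 8991 billion.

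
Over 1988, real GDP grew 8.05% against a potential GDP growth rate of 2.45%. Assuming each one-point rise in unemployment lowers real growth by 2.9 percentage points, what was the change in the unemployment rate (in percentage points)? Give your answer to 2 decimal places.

-1.93 percentage points

Growth-rate Okun's law: g_Y = g_Y* - β × Δu, so Δu = (g_Y* - g_Y)/β.
Δu = (2.45 - 8.05)/2.9 = -5.6/2.9 = -1.93 percentage points.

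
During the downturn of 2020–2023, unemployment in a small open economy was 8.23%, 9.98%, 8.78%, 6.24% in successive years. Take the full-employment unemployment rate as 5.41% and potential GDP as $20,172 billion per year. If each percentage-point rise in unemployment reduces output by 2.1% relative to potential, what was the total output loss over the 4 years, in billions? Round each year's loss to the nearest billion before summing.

$4,911 billion

Year 2020: gap = -2.1 × (8.23 - 5.41) = -5.922%, loss ≈ 20172 × 5.922/100 ≈ 1195.
Year 2021: gap = -2.1 × (9.98 - 5.41) = -9.597%, loss ≈ 20172 × 9.597/100 ≈ 1936.
Year 2022: gap = -2.1 × (8.78 - 5.41) = -7.077%, loss ≈ 20172 × 7.077/100 ≈ 1428.
Year 2023: gap = -2.1 × (6.24 - 5.41) = -1.743%, loss ≈ 20172 × 1.743/100 ≈ 352.
Total lost output = 1195 + 1936 + 1428 + 352 = 4911 billion.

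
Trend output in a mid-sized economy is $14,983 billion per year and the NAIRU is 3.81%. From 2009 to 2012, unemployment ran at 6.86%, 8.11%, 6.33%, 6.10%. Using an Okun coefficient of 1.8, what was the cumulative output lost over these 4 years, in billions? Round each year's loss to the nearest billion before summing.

Year 2009: gap = -1.8 × (6.86 - 3.81) = -5.49%, loss ≈ 14983 × 5.49/100 ≈ 823.
Year 2010: gap = -1.8 × (8.11 - 3.81) = -7.74%, loss ≈ 14983 × 7.74/100 ≈ 1160.
Year 2011: gap = -1.8 × (6.33 - 3.81) = -4.536%, loss ≈ 14983 × 4.536/100 ≈ 680.
Year 2012: gap = -1.8 × (6.1 - 3.81) = -4.122%, loss ≈ 14983 × 4.122/100 ≈ 618.
Total lost output = 823 + 1160 + 680 + 618 = 3281 billion.

$3,281 billion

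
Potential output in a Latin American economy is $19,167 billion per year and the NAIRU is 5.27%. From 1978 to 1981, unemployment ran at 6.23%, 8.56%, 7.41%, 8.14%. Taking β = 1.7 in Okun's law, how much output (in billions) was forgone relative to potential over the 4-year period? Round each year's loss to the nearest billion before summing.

Year 1978: gap = -1.7 × (6.23 - 5.27) = -1.632%, loss ≈ 19167 × 1.632/100 ≈ 313.
Year 1979: gap = -1.7 × (8.56 - 5.27) = -5.593%, loss ≈ 19167 × 5.593/100 ≈ 1072.
Year 1980: gap = -1.7 × (7.41 - 5.27) = -3.638%, loss ≈ 19167 × 3.638/100 ≈ 697.
Year 1981: gap = -1.7 × (8.14 - 5.27) = -4.879%, loss ≈ 19167 × 4.879/100 ≈ 935.
Total lost output = 313 + 1072 + 697 + 935 = 3017 billion.

$3,017 billion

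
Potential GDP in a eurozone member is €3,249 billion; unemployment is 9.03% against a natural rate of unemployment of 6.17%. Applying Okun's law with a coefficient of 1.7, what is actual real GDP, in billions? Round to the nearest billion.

Unemployment gap = 9.03 - 6.17 = 2.86 points, so the output gap is -1.7 × 2.86 = -4.862%.
Actual GDP = 3249 × (1 - 4.862/100) = 3249 × 0.95138 ≈ 3091 billion.

€3,091 billion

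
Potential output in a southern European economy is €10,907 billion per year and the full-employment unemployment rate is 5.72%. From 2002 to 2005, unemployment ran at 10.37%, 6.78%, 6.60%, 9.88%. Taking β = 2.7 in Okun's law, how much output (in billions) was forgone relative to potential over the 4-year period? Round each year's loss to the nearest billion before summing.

€3,165 billion

Year 2002: gap = -2.7 × (10.37 - 5.72) = -12.555%, loss ≈ 10907 × 12.555/100 ≈ 1369.
Year 2003: gap = -2.7 × (6.78 - 5.72) = -2.862%, loss ≈ 10907 × 2.862/100 ≈ 312.
Year 2004: gap = -2.7 × (6.6 - 5.72) = -2.376%, loss ≈ 10907 × 2.376/100 ≈ 259.
Year 2005: gap = -2.7 × (9.88 - 5.72) = -11.232%, loss ≈ 10907 × 11.232/100 ≈ 1225.
Total lost output = 1369 + 312 + 259 + 1225 = 3165 billion.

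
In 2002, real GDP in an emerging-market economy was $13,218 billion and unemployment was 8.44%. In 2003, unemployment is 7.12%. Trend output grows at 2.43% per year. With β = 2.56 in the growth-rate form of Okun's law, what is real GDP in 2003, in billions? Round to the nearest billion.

$13,986 billion

Δu = 7.12 - 8.44 = -1.32 points.
Okun's law (growth form): g_Y = g_Y* - β × Δu = 2.43 - 2.56 × (-1.32) = 2.43 + 3.3792 = 5.8092%.
Real GDP in the next year = 13218 × (1 + 5.8092/100) = 13218 × 1.058092 ≈ 13986 billion.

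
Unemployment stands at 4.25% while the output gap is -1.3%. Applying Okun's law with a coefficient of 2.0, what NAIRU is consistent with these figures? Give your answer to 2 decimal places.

From Okun's law, u - u* = -(output gap)/β = -(-1.3)/2.0 = 0.65 points.
So u* = 4.25 - 0.65 = 3.60%.

3.60%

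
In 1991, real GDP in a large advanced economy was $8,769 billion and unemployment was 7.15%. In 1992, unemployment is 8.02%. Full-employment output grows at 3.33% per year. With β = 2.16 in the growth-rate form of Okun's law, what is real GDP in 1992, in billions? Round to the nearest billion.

Δu = 8.02 - 7.15 = 0.87 points.
Okun's law (growth form): g_Y = g_Y* - β × Δu = 3.33 - 2.16 × (0.87) = 3.33 - 1.8792 = 1.4508%.
Real GDP in the next year = 8769 × (1 + 1.4508/100) = 8769 × 1.014508 ≈ 8896 billion.

$8,896 billion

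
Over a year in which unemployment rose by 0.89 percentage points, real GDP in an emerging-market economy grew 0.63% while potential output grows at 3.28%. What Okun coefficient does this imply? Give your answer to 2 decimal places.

Growth form: g_Y = g_Y* - β × Δu, so β = (g_Y* - g_Y)/Δu.
β = (3.28 - 0.63)/0.89 = 2.65/0.89 = 2.98.

β ≈ 2.98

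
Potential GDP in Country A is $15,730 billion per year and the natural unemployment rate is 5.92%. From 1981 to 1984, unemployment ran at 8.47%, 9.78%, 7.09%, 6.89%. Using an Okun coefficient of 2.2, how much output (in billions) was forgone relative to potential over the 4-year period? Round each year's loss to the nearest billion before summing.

$2,959 billion

Year 1981: gap = -2.2 × (8.47 - 5.92) = -5.61%, loss ≈ 15730 × 5.61/100 ≈ 882.
Year 1982: gap = -2.2 × (9.78 - 5.92) = -8.492%, loss ≈ 15730 × 8.492/100 ≈ 1336.
Year 1983: gap = -2.2 × (7.09 - 5.92) = -2.574%, loss ≈ 15730 × 2.574/100 ≈ 405.
Year 1984: gap = -2.2 × (6.89 - 5.92) = -2.134%, loss ≈ 15730 × 2.134/100 ≈ 336.
Total lost output = 882 + 1336 + 405 + 336 = 2959 billion.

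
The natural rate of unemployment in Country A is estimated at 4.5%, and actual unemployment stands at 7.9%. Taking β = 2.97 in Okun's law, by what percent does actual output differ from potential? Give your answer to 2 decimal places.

-10.10%

The unemployment gap is 7.9 - 4.5 = 3.4 percentage points.
Okun's law gives an output gap of -2.97 × 3.4 = -10.098%, i.e. 10.10% below potential.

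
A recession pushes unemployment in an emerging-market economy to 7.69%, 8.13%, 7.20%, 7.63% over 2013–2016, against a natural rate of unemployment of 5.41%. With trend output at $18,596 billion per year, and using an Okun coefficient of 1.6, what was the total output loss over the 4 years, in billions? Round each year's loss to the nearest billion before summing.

Year 2013: gap = -1.6 × (7.69 - 5.41) = -3.648%, loss ≈ 18596 × 3.648/100 ≈ 678.
Year 2014: gap = -1.6 × (8.13 - 5.41) = -4.352%, loss ≈ 18596 × 4.352/100 ≈ 809.
Year 2015: gap = -1.6 × (7.2 - 5.41) = -2.864%, loss ≈ 18596 × 2.864/100 ≈ 533.
Year 2016: gap = -1.6 × (7.63 - 5.41) = -3.552%, loss ≈ 18596 × 3.552/100 ≈ 661.
Total lost output = 678 + 809 + 533 + 661 = 2681 billion.

$2,681 billion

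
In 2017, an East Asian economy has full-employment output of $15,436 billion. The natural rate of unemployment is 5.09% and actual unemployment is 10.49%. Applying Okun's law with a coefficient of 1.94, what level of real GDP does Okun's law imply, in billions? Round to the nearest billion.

$13,819 billion

Unemployment gap = 10.49 - 5.09 = 5.4 points, so the output gap is -1.94 × 5.4 = -10.476%.
Actual GDP = 15436 × (1 - 10.476/100) = 15436 × 0.89524 ≈ 13819 billion.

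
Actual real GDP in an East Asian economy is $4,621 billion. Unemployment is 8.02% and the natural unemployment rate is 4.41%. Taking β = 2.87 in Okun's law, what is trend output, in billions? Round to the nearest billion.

$5,155 billion

Unemployment gap = 8.02 - 4.41 = 3.61 points, so output gap = -2.87 × 3.61 = -10.3607%.
Since Y = Y* × (1 + gap/100), Y* = 4621/0.896393 ≈ 5155 billion.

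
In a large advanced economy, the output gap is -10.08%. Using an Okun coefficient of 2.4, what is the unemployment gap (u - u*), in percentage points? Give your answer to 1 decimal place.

4.2 percentage points

Okun's law: output gap = -β × (u - u*), so u - u* = -(output gap)/β.
u - u* = -(-10.08)/2.4 = 4.2 percentage points.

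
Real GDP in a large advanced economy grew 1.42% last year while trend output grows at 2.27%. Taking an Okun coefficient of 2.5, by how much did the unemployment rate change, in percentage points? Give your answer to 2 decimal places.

Growth-rate Okun's law: g_Y = g_Y* - β × Δu, so Δu = (g_Y* - g_Y)/β.
Δu = (2.27 - 1.42)/2.5 = 0.85/2.5 = 0.34 percentage points.

0.34 percentage points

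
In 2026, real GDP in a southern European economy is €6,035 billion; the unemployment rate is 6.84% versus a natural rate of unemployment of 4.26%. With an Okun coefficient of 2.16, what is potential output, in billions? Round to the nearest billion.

Unemployment gap = 6.84 - 4.26 = 2.58 points, so output gap = -2.16 × 2.58 = -5.5728%.
Since Y = Y* × (1 + gap/100), Y* = 6035/0.944272 ≈ 6391 billion.

€6,391 billion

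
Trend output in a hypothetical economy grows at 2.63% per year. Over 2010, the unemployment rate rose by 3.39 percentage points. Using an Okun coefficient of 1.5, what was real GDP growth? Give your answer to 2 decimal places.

-2.46%

Growth-rate Okun's law: g_Y = g_Y* - β × Δu.
g_Y = 2.63 - 1.5 × (3.39) = 2.63 - 5.085 = -2.455%, i.e. -2.46% to 2 d.p.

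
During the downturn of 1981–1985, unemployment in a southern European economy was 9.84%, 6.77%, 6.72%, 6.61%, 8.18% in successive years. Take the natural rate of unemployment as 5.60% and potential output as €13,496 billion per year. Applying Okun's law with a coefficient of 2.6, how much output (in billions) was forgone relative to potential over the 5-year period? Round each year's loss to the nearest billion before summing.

Year 1981: gap = -2.6 × (9.84 - 5.6) = -11.024%, loss ≈ 13496 × 11.024/100 ≈ 1488.
Year 1982: gap = -2.6 × (6.77 - 5.6) = -3.042%, loss ≈ 13496 × 3.042/100 ≈ 411.
Year 1983: gap = -2.6 × (6.72 - 5.6) = -2.912%, loss ≈ 13496 × 2.912/100 ≈ 393.
Year 1984: gap = -2.6 × (6.61 - 5.6) = -2.626%, loss ≈ 13496 × 2.626/100 ≈ 354.
Year 1985: gap = -2.6 × (8.18 - 5.6) = -6.708%, loss ≈ 13496 × 6.708/100 ≈ 905.
Total lost output = 1488 + 411 + 393 + 354 + 905 = 3551 billion.

€3,551 billion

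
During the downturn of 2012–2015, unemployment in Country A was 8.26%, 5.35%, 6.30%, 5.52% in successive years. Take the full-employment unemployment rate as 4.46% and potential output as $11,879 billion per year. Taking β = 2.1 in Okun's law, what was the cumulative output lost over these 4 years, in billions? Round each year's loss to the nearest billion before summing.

Year 2012: gap = -2.1 × (8.26 - 4.46) = -7.98%, loss ≈ 11879 × 7.98/100 ≈ 948.
Year 2013: gap = -2.1 × (5.35 - 4.46) = -1.869%, loss ≈ 11879 × 1.869/100 ≈ 222.
Year 2014: gap = -2.1 × (6.3 - 4.46) = -3.864%, loss ≈ 11879 × 3.864/100 ≈ 459.
Year 2015: gap = -2.1 × (5.52 - 4.46) = -2.226%, loss ≈ 11879 × 2.226/100 ≈ 264.
Total lost output = 948 + 222 + 459 + 264 = 1893 billion.

$1,893 billion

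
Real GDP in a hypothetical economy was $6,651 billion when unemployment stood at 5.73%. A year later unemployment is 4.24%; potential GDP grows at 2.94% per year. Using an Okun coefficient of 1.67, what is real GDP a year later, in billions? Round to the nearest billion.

$7,012 billion

Δu = 4.24 - 5.73 = -1.49 points.
Okun's law (growth form): g_Y = g_Y* - β × Δu = 2.94 - 1.67 × (-1.49) = 2.94 + 2.4883 = 5.4283%.
Real GDP in the next year = 6651 × (1 + 5.4283/100) = 6651 × 1.054283 ≈ 7012 billion.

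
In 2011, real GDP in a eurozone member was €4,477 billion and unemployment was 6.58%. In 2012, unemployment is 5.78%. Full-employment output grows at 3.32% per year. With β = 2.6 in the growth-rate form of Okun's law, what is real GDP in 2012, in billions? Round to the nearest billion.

Δu = 5.78 - 6.58 = -0.8 points.
Okun's law (growth form): g_Y = g_Y* - β × Δu = 3.32 - 2.6 × (-0.80) = 3.32 + 2.08 = 5.4%.
Real GDP in the next year = 4477 × (1 + 5.4/100) = 4477 × 1.054 ≈ 4719 billion.

€4,719 billion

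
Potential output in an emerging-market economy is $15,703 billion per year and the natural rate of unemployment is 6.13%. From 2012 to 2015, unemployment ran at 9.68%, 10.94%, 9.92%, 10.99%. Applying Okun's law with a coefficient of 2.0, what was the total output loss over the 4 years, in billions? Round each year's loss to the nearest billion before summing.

$5,342 billion

Year 2012: gap = -2.0 × (9.68 - 6.13) = -7.1%, loss ≈ 15703 × 7.1/100 ≈ 1115.
Year 2013: gap = -2.0 × (10.94 - 6.13) = -9.62%, loss ≈ 15703 × 9.62/100 ≈ 1511.
Year 2014: gap = -2.0 × (9.92 - 6.13) = -7.58%, loss ≈ 15703 × 7.58/100 ≈ 1190.
Year 2015: gap = -2.0 × (10.99 - 6.13) = -9.72%, loss ≈ 15703 × 9.72/100 ≈ 1526.
Total lost output = 1115 + 1511 + 1190 + 1526 = 5342 billion.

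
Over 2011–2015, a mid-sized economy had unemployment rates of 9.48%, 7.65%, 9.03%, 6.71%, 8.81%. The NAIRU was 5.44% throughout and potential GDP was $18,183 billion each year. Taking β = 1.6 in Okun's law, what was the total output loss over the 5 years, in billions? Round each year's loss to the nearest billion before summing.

Year 2011: gap = -1.6 × (9.48 - 5.44) = -6.464%, loss ≈ 18183 × 6.464/100 ≈ 1175.
Year 2012: gap = -1.6 × (7.65 - 5.44) = -3.536%, loss ≈ 18183 × 3.536/100 ≈ 643.
Year 2013: gap = -1.6 × (9.03 - 5.44) = -5.744%, loss ≈ 18183 × 5.744/100 ≈ 1044.
Year 2014: gap = -1.6 × (6.71 - 5.44) = -2.032%, loss ≈ 18183 × 2.032/100 ≈ 369.
Year 2015: gap = -1.6 × (8.81 - 5.44) = -5.392%, loss ≈ 18183 × 5.392/100 ≈ 980.
Total lost output = 1175 + 643 + 1044 + 369 + 980 = 4211 billion.

$4,211 billion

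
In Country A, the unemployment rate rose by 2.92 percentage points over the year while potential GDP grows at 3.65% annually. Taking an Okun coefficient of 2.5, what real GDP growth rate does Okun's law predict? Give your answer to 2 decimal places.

-3.65%

Growth-rate Okun's law: g_Y = g_Y* - β × Δu.
g_Y = 3.65 - 2.5 × (2.92) = 3.65 - 7.3 = -3.65%, i.e. -3.65% to 2 d.p.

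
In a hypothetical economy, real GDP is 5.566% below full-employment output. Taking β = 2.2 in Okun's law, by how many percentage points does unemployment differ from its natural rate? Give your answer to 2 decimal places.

Okun's law: output gap = -β × (u - u*), so u - u* = -(output gap)/β.
u - u* = -(-5.566)/2.2 = 2.53 percentage points.

2.53 percentage points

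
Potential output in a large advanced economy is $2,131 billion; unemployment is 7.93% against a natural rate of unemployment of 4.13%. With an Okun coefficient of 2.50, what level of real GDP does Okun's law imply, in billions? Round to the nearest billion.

Unemployment gap = 7.93 - 4.13 = 3.8 points, so the output gap is -2.5 × 3.8 = -9.5%.
Actual GDP = 2131 × (1 - 9.5/100) = 2131 × 0.905 ≈ 1929 billion.

$1,929 billion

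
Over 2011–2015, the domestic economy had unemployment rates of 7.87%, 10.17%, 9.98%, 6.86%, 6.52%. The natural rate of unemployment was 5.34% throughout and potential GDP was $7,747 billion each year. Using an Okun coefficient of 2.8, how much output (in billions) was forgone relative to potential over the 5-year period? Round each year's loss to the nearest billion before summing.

$3,189 billion

Year 2011: gap = -2.8 × (7.87 - 5.34) = -7.084%, loss ≈ 7747 × 7.084/100 ≈ 549.
Year 2012: gap = -2.8 × (10.17 - 5.34) = -13.524%, loss ≈ 7747 × 13.524/100 ≈ 1048.
Year 2013: gap = -2.8 × (9.98 - 5.34) = -12.992%, loss ≈ 7747 × 12.992/100 ≈ 1006.
Year 2014: gap = -2.8 × (6.86 - 5.34) = -4.256%, loss ≈ 7747 × 4.256/100 ≈ 330.
Year 2015: gap = -2.8 × (6.52 - 5.34) = -3.304%, loss ≈ 7747 × 3.304/100 ≈ 256.
Total lost output = 549 + 1048 + 1006 + 330 + 256 = 3189 billion.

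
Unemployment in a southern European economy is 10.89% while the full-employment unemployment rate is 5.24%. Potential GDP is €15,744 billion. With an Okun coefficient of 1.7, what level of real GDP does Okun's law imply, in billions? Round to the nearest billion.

Unemployment gap = 10.89 - 5.24 = 5.65 points, so the output gap is -1.7 × 5.65 = -9.605%.
Actual GDP = 15744 × (1 - 9.605/100) = 15744 × 0.90395 ≈ 14232 billion.

€14,232 billion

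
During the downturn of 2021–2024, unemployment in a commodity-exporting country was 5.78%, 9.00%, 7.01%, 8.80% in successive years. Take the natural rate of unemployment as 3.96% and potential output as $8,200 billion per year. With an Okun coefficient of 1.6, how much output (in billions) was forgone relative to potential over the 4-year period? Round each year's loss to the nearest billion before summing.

Year 2021: gap = -1.6 × (5.78 - 3.96) = -2.912%, loss ≈ 8200 × 2.912/100 ≈ 239.
Year 2022: gap = -1.6 × (9 - 3.96) = -8.064%, loss ≈ 8200 × 8.064/100 ≈ 661.
Year 2023: gap = -1.6 × (7.01 - 3.96) = -4.88%, loss ≈ 8200 × 4.88/100 ≈ 400.
Year 2024: gap = -1.6 × (8.8 - 3.96) = -7.744%, loss ≈ 8200 × 7.744/100 ≈ 635.
Total lost output = 239 + 661 + 400 + 635 = 1935 billion.

$1,935 billion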